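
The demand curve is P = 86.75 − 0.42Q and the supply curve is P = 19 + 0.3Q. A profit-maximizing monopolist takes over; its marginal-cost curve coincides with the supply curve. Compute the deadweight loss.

432.66

Competitive equilibrium: 86.75 − 0.42Q = 19 + 0.3Q → Q* = 94.0972, P* = 47.2292.
Marginal revenue: MR = 86.75 − 0.84Q. Set MR = MC: 86.75 − 0.84Q = 19 + 0.3Q → Q_m = 59.4298.
Price P_m = 86.75 − 0.42·59.4298 = 61.7895; MC(Q_m) = 19 + 0.3·59.4298 = 36.8289.
Competitive Q* = 94.0972, so ΔQ = 34.6674; wedge = 61.7895 − 36.8289 = 24.9606.
DWL = ½ × 34.6674 × 24.9606 = 432.66.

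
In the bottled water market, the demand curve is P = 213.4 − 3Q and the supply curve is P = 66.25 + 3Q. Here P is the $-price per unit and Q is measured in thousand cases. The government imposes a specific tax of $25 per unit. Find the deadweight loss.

Competitive equilibrium: 213.4 − 3Q = 66.25 + 3Q → Q* = 24.525, P* = 139.825.
With the tax, the buyer price exceeds the seller price by 25: (213.4 − 3Q) − (66.25 + 3Q) = 25 → Q' = 20.3583.
ΔQ = 24.525 − 20.3583 = 4.1667; the wedge equals the tax, 25.
The triangle = ½ × 4.1667 × 25 = $52.08 thousand.

$52.08 thousand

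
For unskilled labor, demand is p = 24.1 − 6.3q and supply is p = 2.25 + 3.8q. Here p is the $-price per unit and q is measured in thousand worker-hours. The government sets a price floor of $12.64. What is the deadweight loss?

$0.60 thousand

Competitive equilibrium: 24.1 − 6.3q = 2.25 + 3.8q → q* = 2.1634, p* = 10.4708.
At the floor p = 12.64, quantity demanded = (24.1 − 12.64)/6.3 = 1.819.
Sellers' marginal cost at q' = 1.819: 2.25 + 3.8·1.819 = 9.1622.
Δq = 2.1634 − 1.819 = 0.3444; wedge = 12.64 − 9.1622 = 3.4778.
The triangle = ½ × 0.3444 × 3.4778 = $0.60 thousand.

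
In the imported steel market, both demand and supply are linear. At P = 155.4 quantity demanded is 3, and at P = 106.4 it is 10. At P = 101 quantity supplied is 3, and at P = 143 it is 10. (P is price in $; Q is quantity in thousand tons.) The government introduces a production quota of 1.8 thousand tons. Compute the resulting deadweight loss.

Demand slope = (106.4 − 155.4)/(10 − 3) = −7, so P = 176.4 − 7Q.
Supply slope = (143 − 101)/(10 − 3) = 6, so P = 83 + 6Q.
Competitive equilibrium: 176.4 − 7Q = 83 + 6Q → Q* = 7.1846, P* = 126.1077.
At Q = 1.8: demand price = 176.4 − 7·1.8 = 163.8; supply price = 83 + 6·1.8 = 93.8.
ΔQ = 7.1846 − 1.8 = 5.3846; wedge = 163.8 − 93.8 = 70.
DWL = ½ × 5.3846 × 70 = $188.46 thousand.

$188.46 thousand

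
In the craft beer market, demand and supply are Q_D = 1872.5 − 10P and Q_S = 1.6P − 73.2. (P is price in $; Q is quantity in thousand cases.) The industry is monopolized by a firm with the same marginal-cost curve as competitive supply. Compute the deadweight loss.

$202.88 thousand

In inverse form: demand P = 187.25 − 0.1Q, supply P = 45.75 + 0.625Q.
Competitive equilibrium: 187.25 − 0.1Q = 45.75 + 0.625Q → Q* = 195.1724, P* = 167.7328.
Marginal revenue: MR = 187.25 − 0.2Q. Set MR = MC: 187.25 − 0.2Q = 45.75 + 0.625Q → Q_m = 171.5152.
Price P_m = 187.25 − 0.1·171.5152 = 170.0985; MC(Q_m) = 45.75 + 0.625·171.5152 = 152.947.
Competitive Q* = 195.1724, so ΔQ = 23.6572; wedge = 170.0985 − 152.947 = 17.1515.
Welfare loss = ½ × 23.6572 × 17.1515 = $202.88 thousand.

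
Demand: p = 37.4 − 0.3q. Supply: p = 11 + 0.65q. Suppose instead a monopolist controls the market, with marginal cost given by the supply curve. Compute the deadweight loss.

Competitive equilibrium: 37.4 − 0.3q = 11 + 0.65q → q* = 27.7895, p* = 29.0632.
Marginal revenue: MR = 37.4 − 0.6q. Set MR = MC: 37.4 − 0.6q = 11 + 0.65q → q_m = 21.12.
Price p_m = 37.4 − 0.3·21.12 = 31.064; MC(q_m) = 11 + 0.65·21.12 = 24.728.
Competitive q* = 27.7895, so Δq = 6.6695; wedge = 31.064 − 24.728 = 6.336.
Welfare loss = ½ × 6.6695 × 6.336 = 21.13.

21.13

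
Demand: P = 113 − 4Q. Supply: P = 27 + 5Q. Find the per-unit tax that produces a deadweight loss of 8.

Competitive equilibrium: 113 − 4Q = 27 + 5Q → Q* = 9.5556, P* = 74.7778.
A tax t gives ΔQ = t/9 and wedge t, so DWL = t²/18.
t²/18 = 8 → t² = 144 → t = 12.

12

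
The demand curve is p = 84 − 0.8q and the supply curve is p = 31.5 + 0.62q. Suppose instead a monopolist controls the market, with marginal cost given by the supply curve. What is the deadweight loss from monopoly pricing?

Competitive equilibrium: 84 − 0.8q = 31.5 + 0.62q → q* = 36.9718, p* = 54.4225.
Marginal revenue: MR = 84 − 1.6q. Set MR = MC: 84 − 1.6q = 31.5 + 0.62q → q_m = 23.6486.
Price p_m = 84 − 0.8·23.6486 = 65.0811; MC(q_m) = 31.5 + 0.62·23.6486 = 46.1621.
Competitive q* = 36.9718, so Δq = 13.3232; wedge = 65.0811 − 46.1621 = 18.919.
Deadweight loss = ½ × 13.3232 × 18.919 = 126.03.

126.03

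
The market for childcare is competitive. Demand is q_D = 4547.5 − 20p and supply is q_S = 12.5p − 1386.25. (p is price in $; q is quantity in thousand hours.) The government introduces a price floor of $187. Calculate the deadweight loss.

In inverse form: demand p = 227.375 − 0.05q, supply p = 110.9 + 0.08q.
Competitive equilibrium: 227.375 − 0.05q = 110.9 + 0.08q → q* = 895.9615, p* = 182.5769.
At the floor p = 187, quantity demanded = (227.375 − 187)/0.05 = 807.5.
Sellers' marginal cost at q' = 807.5: 110.9 + 0.08·807.5 = 175.5.
Δq = 895.9615 − 807.5 = 88.4615; wedge = 187 − 175.5 = 11.5.
Welfare loss = ½ × 88.4615 × 11.5 = $508.65 thousand.

$508.65 thousand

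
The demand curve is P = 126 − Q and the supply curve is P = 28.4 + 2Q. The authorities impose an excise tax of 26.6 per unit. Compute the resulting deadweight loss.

117.93

Competitive equilibrium: 126 − Q = 28.4 + 2Q → Q* = 32.5333, P* = 93.4667.
With the tax, the buyer price exceeds the seller price by 26.6: (126 − Q) − (28.4 + 2Q) = 26.6 → Q' = 23.6667.
ΔQ = 32.5333 − 23.6667 = 8.8666; the wedge equals the tax, 26.6.
The triangle = ½ × 8.8666 × 26.6 = 117.93.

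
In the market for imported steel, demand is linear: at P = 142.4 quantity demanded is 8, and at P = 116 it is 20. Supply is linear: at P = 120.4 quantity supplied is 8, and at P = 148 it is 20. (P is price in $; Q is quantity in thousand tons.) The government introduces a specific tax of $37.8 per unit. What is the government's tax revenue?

Demand slope = (116 − 142.4)/(20 − 8) = −2.2, so P = 160 − 2.2Q.
Supply slope = (148 − 120.4)/(20 − 8) = 2.3, so P = 102 + 2.3Q.
Competitive equilibrium: 160 − 2.2Q = 102 + 2.3Q → Q* = 12.8889, P* = 131.6444.
With the tax, the buyer price exceeds the seller price by 37.8: (160 − 2.2Q) − (102 + 2.3Q) = 37.8 → Q' = 4.4889.
Tax revenue = 37.8 × 4.4889 = $169.68 thousand.

$169.68 thousand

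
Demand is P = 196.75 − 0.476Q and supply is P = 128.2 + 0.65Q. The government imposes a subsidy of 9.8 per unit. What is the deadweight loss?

42.65

Competitive equilibrium: 196.75 − 0.476Q = 128.2 + 0.65Q → Q* = 60.8792, P* = 167.7715.
The subsidy lowers effective supply by 9.8: P = 118.4 + 0.65Q.
New quantity: 196.75 − 0.476Q = 118.4 + 0.65Q → Q' = 69.5826.
Overproduction ΔQ = 69.5826 − 60.8792 = 8.7034; wedge = subsidy = 9.8.
Deadweight loss = ½ × 8.7034 × 9.8 = 42.65.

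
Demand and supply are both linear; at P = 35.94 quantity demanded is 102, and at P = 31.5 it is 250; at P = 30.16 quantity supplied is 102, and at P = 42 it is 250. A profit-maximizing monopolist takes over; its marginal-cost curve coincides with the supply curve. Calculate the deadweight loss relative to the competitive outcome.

60.32

Demand slope = (31.5 − 35.94)/(250 − 102) = −0.03, so P = 39 − 0.03Q.
Supply slope = (42 − 30.16)/(250 − 102) = 0.08, so P = 22 + 0.08Q.
Competitive equilibrium: 39 − 0.03Q = 22 + 0.08Q → Q* = 154.5455, P* = 34.3636.
Marginal revenue: MR = 39 − 0.06Q. Set MR = MC: 39 − 0.06Q = 22 + 0.08Q → Q_m = 121.4286.
Price P_m = 39 − 0.03·121.4286 = 35.3571; MC(Q_m) = 22 + 0.08·121.4286 = 31.7143.
Competitive Q* = 154.5455, so ΔQ = 33.1169; wedge = 35.3571 − 31.7143 = 3.6428.
DWL = ½ × 33.1169 × 3.6428 = 60.32.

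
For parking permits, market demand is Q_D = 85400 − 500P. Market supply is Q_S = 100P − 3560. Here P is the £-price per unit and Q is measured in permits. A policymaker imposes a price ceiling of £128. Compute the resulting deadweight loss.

£24644.27

In inverse form: demand P = 170.8 − 0.002Q, supply P = 35.6 + 0.01Q.
Competitive equilibrium: 170.8 − 0.002Q = 35.6 + 0.01Q → Q* = 11266.6667, P* = 148.2667.
At the ceiling P = 128, quantity supplied = (128 − 35.6)/0.01 = 9240.
Willingness to pay at Q' = 9240: 170.8 − 0.002·9240 = 152.32.
ΔQ = 11266.6667 − 9240 = 2026.6667; wedge = 152.32 − 128 = 24.32.
The triangle = ½ × 2026.6667 × 24.32 = £24644.27.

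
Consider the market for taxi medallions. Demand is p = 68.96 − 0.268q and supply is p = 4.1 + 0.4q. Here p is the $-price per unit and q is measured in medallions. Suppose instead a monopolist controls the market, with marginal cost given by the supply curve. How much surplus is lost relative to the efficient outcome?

Competitive equilibrium: 68.96 − 0.268q = 4.1 + 0.4q → q* = 97.0958, p* = 42.9383.
Marginal revenue: MR = 68.96 − 0.536q. Set MR = MC: 68.96 − 0.536q = 4.1 + 0.4q → q_m = 69.2949.
Price p_m = 68.96 − 0.268·69.2949 = 50.389; MC(q_m) = 4.1 + 0.4·69.2949 = 31.818.
Competitive q* = 97.0958, so Δq = 27.8009; wedge = 50.389 − 31.818 = 18.571.
Deadweight loss = ½ × 27.8009 × 18.571 = $258.15.

$258.15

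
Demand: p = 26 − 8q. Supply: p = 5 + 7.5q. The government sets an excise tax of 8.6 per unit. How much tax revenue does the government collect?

Competitive equilibrium: 26 − 8q = 5 + 7.5q → q* = 1.3548, p* = 15.1613.
With the tax, the buyer price exceeds the seller price by 8.6: (26 − 8q) − (5 + 7.5q) = 8.6 → q' = 0.8.
Tax revenue = 8.6 × 0.8 = 6.88.

6.88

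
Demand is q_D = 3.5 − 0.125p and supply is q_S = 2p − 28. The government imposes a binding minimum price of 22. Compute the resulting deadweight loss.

In inverse form: demand p = 28 − 8q, supply p = 14 + 0.5q.
Competitive equilibrium: 28 − 8q = 14 + 0.5q → q* = 1.6471, p* = 14.8235.
At the floor p = 22, quantity demanded = (28 − 22)/8 = 0.75.
Sellers' marginal cost at q' = 0.75: 14 + 0.5·0.75 = 14.375.
Δq = 1.6471 − 0.75 = 0.8971; wedge = 22 − 14.375 = 7.625.
The triangle = ½ × 0.8971 × 7.625 = 3.42.

3.42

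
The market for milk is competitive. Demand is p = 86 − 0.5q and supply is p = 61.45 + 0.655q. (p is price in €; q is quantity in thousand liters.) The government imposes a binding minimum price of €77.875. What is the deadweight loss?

Competitive equilibrium: 86 − 0.5q = 61.45 + 0.655q → q* = 21.2554, p* = 75.3723.
At the floor p = 77.875, quantity demanded = (86 − 77.875)/0.5 = 16.25.
Sellers' marginal cost at q' = 16.25: 61.45 + 0.655·16.25 = 72.0938.
Δq = 21.2554 − 16.25 = 5.0054; wedge = 77.875 − 72.0938 = 5.7812.
DWL = ½ × 5.0054 × 5.7812 = €14.47 thousand.

€14.47 thousand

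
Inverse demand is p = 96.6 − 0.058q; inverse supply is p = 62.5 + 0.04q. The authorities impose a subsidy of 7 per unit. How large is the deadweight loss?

250

Competitive equilibrium: 96.6 − 0.058q = 62.5 + 0.04q → q* = 347.9592, p* = 76.4184.
The subsidy lowers effective supply by 7: p = 55.5 + 0.04q.
New quantity: 96.6 − 0.058q = 55.5 + 0.04q → q' = 419.3878.
Overproduction Δq = 419.3878 − 347.9592 = 71.4286; wedge = subsidy = 7.
Deadweight loss = ½ × 71.4286 × 7 = 250.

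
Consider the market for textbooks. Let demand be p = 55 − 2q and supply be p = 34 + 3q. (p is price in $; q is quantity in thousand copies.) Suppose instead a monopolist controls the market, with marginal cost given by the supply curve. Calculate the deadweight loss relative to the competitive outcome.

$3.60 thousand

Competitive equilibrium: 55 − 2q = 34 + 3q → q* = 4.2, p* = 46.6.
Marginal revenue: MR = 55 − 4q. Set MR = MC: 55 − 4q = 34 + 3q → q_m = 3.
Price p_m = 55 − 2·3 = 49; MC(q_m) = 34 + 3·3 = 43.
Competitive q* = 4.2, so Δq = 1.2; wedge = 49 − 43 = 6.
Deadweight loss = ½ × 1.2 × 6 = $3.60 thousand.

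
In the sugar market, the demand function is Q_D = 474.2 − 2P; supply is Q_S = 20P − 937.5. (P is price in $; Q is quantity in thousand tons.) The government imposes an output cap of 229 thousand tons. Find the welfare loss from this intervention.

$3755.71 thousand

In inverse form: demand P = 237.1 − 0.5Q, supply P = 46.875 + 0.05Q.
Competitive equilibrium: 237.1 − 0.5Q = 46.875 + 0.05Q → Q* = 345.86364, P* = 64.16818.
At Q = 229: demand price = 237.1 − 0.5·229 = 122.6; supply price = 46.875 + 0.05·229 = 58.325.
ΔQ = 345.86364 − 229 = 116.86364; wedge = 122.6 − 58.325 = 64.275.
Welfare loss = ½ × 116.86364 × 64.275 = $3755.71 thousand.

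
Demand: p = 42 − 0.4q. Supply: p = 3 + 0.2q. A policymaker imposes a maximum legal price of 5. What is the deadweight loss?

Competitive equilibrium: 42 − 0.4q = 3 + 0.2q → q* = 65, p* = 16.
At the ceiling p = 5, quantity supplied = (5 − 3)/0.2 = 10.
Willingness to pay at q' = 10: 42 − 0.4·10 = 38.
Δq = 65 − 10 = 55; wedge = 38 − 5 = 33.
Deadweight loss = ½ × 55 × 33 = 907.50.

907.50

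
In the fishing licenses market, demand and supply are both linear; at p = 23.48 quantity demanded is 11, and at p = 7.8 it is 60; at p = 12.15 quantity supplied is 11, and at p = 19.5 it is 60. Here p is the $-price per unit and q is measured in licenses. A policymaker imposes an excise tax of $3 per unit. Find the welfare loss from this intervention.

$9.57

Demand slope = (7.8 − 23.48)/(60 − 11) = −0.32, so p = 27 − 0.32q.
Supply slope = (19.5 − 12.15)/(60 − 11) = 0.15, so p = 10.5 + 0.15q.
Competitive equilibrium: 27 − 0.32q = 10.5 + 0.15q → q* = 35.1064, p* = 15.766.
With the tax, the buyer price exceeds the seller price by 3: (27 − 0.32q) − (10.5 + 0.15q) = 3 → q' = 28.7234.
Δq = 35.1064 − 28.7234 = 6.383; the wedge equals the tax, 3.
DWL = ½ × 6.383 × 3 = $9.57.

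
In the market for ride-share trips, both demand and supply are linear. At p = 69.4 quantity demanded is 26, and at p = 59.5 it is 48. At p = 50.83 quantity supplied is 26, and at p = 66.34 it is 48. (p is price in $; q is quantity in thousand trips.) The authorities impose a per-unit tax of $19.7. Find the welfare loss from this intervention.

Demand slope = (59.5 − 69.4)/(48 − 26) = −0.45, so p = 81.1 − 0.45q.
Supply slope = (66.34 − 50.83)/(48 − 26) = 0.705, so p = 32.5 + 0.705q.
Competitive equilibrium: 81.1 − 0.45q = 32.5 + 0.705q → q* = 42.0779, p* = 62.1649.
With the tax, the buyer price exceeds the seller price by 19.7: (81.1 − 0.45q) − (32.5 + 0.705q) = 19.7 → q' = 25.0216.
Δq = 42.0779 − 25.0216 = 17.0563; the wedge equals the tax, 19.7.
Welfare loss = ½ × 17.0563 × 19.7 = $168 thousand.

$168 thousand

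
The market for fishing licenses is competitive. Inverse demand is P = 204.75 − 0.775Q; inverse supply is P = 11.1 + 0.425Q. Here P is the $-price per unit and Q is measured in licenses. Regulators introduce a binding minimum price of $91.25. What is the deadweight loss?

Competitive equilibrium: 204.75 − 0.775Q = 11.1 + 0.425Q → Q* = 161.375, P* = 79.6844.
At the floor P = 91.25, quantity demanded = (204.75 − 91.25)/0.775 = 146.4516.
Sellers' marginal cost at Q' = 146.4516: 11.1 + 0.425·146.4516 = 73.3419.
ΔQ = 161.375 − 146.4516 = 14.9234; wedge = 91.25 − 73.3419 = 17.9081.
Deadweight loss = ½ × 14.9234 × 17.9081 = $133.62.

$133.62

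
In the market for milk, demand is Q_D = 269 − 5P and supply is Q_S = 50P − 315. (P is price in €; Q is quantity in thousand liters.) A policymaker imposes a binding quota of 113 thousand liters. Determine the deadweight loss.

In inverse form: demand P = 53.8 − 0.2Q, supply P = 6.3 + 0.02Q.
Competitive equilibrium: 53.8 − 0.2Q = 6.3 + 0.02Q → Q* = 215.9091, P* = 10.6182.
At Q = 113: demand price = 53.8 − 0.2·113 = 31.2; supply price = 6.3 + 0.02·113 = 8.56.
ΔQ = 215.9091 − 113 = 102.9091; wedge = 31.2 − 8.56 = 22.64.
The triangle = ½ × 102.9091 × 22.64 = €1164.93 thousand.

€1164.93 thousand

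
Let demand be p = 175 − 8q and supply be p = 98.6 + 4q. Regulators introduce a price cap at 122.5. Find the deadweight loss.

0.92

Competitive equilibrium: 175 − 8q = 98.6 + 4q → q* = 6.3667, p* = 124.0667.
At the ceiling p = 122.5, quantity supplied = (122.5 − 98.6)/4 = 5.975.
Willingness to pay at q' = 5.975: 175 − 8·5.975 = 127.2.
Δq = 6.3667 − 5.975 = 0.3917; wedge = 127.2 − 122.5 = 4.7.
The triangle = ½ × 0.3917 × 4.7 = 0.92.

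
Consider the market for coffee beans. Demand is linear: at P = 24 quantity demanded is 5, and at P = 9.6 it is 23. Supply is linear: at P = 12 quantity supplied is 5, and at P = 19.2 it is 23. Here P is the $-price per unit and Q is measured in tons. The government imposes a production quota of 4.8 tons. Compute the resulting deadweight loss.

$62.424

Demand slope = (9.6 − 24)/(23 − 5) = −0.8, so P = 28 − 0.8Q.
Supply slope = (19.2 − 12)/(23 − 5) = 0.4, so P = 10 + 0.4Q.
Competitive equilibrium: 28 − 0.8Q = 10 + 0.4Q → Q* = 15, P* = 16.
At Q = 4.8: demand price = 28 − 0.8·4.8 = 24.16; supply price = 10 + 0.4·4.8 = 11.92.
ΔQ = 15 − 4.8 = 10.2; wedge = 24.16 − 11.92 = 12.24.
DWL = ½ × 10.2 × 12.24 = $62.424.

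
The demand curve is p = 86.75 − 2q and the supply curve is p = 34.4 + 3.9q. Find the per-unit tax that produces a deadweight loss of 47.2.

Competitive equilibrium: 86.75 − 2q = 34.4 + 3.9q → q* = 8.8729, p* = 69.0042.
A tax t gives Δq = t/5.9 and wedge t, so DWL = t²/11.8.
t²/11.8 = 47.2 → t² = 556.96 → t = 23.6.

23.6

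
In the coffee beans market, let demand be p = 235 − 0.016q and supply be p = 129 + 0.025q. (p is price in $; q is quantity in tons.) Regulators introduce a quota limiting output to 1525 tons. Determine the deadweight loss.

$23049.70

Competitive equilibrium: 235 − 0.016q = 129 + 0.025q → q* = 2585.3659, p* = 193.6341.
At q = 1525: demand price = 235 − 0.016·1525 = 210.6; supply price = 129 + 0.025·1525 = 167.125.
Δq = 2585.3659 − 1525 = 1060.3659; wedge = 210.6 − 167.125 = 43.475.
DWL = ½ × 1060.3659 × 43.475 = $23049.70.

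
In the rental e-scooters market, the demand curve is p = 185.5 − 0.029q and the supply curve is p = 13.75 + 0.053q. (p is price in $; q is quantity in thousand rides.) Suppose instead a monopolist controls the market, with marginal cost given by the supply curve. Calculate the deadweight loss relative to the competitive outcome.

Competitive equilibrium: 185.5 − 0.029q = 13.75 + 0.053q → q* = 2094.5122, p* = 124.75915.
Marginal revenue: MR = 185.5 − 0.058q. Set MR = MC: 185.5 − 0.058q = 13.75 + 0.053q → q_m = 1547.2973.
Price p_m = 185.5 − 0.029·1547.2973 = 140.62838; MC(q_m) = 13.75 + 0.053·1547.2973 = 95.75676.
Competitive q* = 2094.5122, so Δq = 547.2149; wedge = 140.62838 − 95.75676 = 44.87162.
Welfare loss = ½ × 547.2149 × 44.87162 = $12277.21 thousand.

$12277.21 thousand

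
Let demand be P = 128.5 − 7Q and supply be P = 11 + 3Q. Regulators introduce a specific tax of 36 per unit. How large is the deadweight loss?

Competitive equilibrium: 128.5 − 7Q = 11 + 3Q → Q* = 11.75, P* = 46.25.
With the tax, the buyer price exceeds the seller price by 36: (128.5 − 7Q) − (11 + 3Q) = 36 → Q' = 8.15.
ΔQ = 11.75 − 8.15 = 3.6; the wedge equals the tax, 36.
The triangle = ½ × 3.6 × 36 = 64.80.

64.80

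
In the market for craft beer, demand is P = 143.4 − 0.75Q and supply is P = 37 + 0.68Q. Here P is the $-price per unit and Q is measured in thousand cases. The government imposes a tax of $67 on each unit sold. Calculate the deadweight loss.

Competitive equilibrium: 143.4 − 0.75Q = 37 + 0.68Q → Q* = 74.4056, P* = 87.5958.
With the tax, the buyer price exceeds the seller price by 67: (143.4 − 0.75Q) − (37 + 0.68Q) = 67 → Q' = 27.5524.
ΔQ = 74.4056 − 27.5524 = 46.8532; the wedge equals the tax, 67.
Deadweight loss = ½ × 46.8532 × 67 = $1569.58 thousand.

$1569.58 thousand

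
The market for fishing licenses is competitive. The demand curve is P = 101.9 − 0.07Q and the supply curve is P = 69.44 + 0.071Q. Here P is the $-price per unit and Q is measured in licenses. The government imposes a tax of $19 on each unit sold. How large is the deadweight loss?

$1280.14

Competitive equilibrium: 101.9 − 0.07Q = 69.44 + 0.071Q → Q* = 230.2128, P* = 85.7851.
With the tax, the buyer price exceeds the seller price by 19: (101.9 − 0.07Q) − (69.44 + 0.071Q) = 19 → Q' = 95.461.
ΔQ = 230.2128 − 95.461 = 134.7518; the wedge equals the tax, 19.
DWL = ½ × 134.7518 × 19 = $1280.14.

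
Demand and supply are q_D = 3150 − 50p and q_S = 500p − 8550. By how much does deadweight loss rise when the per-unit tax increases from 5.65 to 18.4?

In inverse form: demand p = 63 − 0.02q, supply p = 17.1 + 0.002q.
Competitive equilibrium: 63 − 0.02q = 17.1 + 0.002q → q* = 2086.3636, p* = 21.2727.
For a per-unit tax t: Δq = t/0.022, so DWL = ½·t·(t/0.022) = t²/0.044.
At t = 5.65: DWL = 725.511. At t = 18.4: DWL = 7694.545.
Increase = 7694.545 − 725.511 = 6969.03.

6969.03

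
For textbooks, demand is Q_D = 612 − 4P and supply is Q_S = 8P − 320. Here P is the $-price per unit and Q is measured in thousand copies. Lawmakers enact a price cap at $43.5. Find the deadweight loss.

$14008.33 thousand

In inverse form: demand P = 153 − 0.25Q, supply P = 40 + 0.125Q.
Competitive equilibrium: 153 − 0.25Q = 40 + 0.125Q → Q* = 301.3333, P* = 77.6667.
At the ceiling P = 43.5, quantity supplied = (43.5 − 40)/0.125 = 28.
Willingness to pay at Q' = 28: 153 − 0.25·28 = 146.
ΔQ = 301.3333 − 28 = 273.3333; wedge = 146 − 43.5 = 102.5.
The triangle = ½ × 273.3333 × 102.5 = $14008.33 thousand.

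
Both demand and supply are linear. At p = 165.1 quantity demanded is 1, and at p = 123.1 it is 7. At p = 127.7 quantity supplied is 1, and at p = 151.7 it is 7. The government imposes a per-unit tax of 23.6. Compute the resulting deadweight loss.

25.32

Demand slope = (123.1 − 165.1)/(7 − 1) = −7, so p = 172.1 − 7q.
Supply slope = (151.7 − 127.7)/(7 − 1) = 4, so p = 123.7 + 4q.
Competitive equilibrium: 172.1 − 7q = 123.7 + 4q → q* = 4.4, p* = 141.3.
With the tax, the buyer price exceeds the seller price by 23.6: (172.1 − 7q) − (123.7 + 4q) = 23.6 → q' = 2.2545.
Δq = 4.4 − 2.2545 = 2.1455; the wedge equals the tax, 23.6.
The triangle = ½ × 2.1455 × 23.6 = 25.32.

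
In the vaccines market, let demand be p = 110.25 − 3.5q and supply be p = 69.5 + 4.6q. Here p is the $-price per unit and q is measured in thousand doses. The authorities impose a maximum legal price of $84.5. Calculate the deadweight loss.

$12.69 thousand

Competitive equilibrium: 110.25 − 3.5q = 69.5 + 4.6q → q* = 5.0309, p* = 92.642.
At the ceiling p = 84.5, quantity supplied = (84.5 − 69.5)/4.6 = 3.2609.
Willingness to pay at q' = 3.2609: 110.25 − 3.5·3.2609 = 98.8369.
Δq = 5.0309 − 3.2609 = 1.77; wedge = 98.8369 − 84.5 = 14.3369.
Welfare loss = ½ × 1.77 × 14.3369 = $12.69 thousand.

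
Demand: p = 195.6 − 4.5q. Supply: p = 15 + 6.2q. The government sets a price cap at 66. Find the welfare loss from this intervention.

400.55

Competitive equilibrium: 195.6 − 4.5q = 15 + 6.2q → q* = 16.8785, p* = 119.6467.
At the ceiling p = 66, quantity supplied = (66 − 15)/6.2 = 8.2258.
Willingness to pay at q' = 8.2258: 195.6 − 4.5·8.2258 = 158.5839.
Δq = 16.8785 − 8.2258 = 8.6527; wedge = 158.5839 − 66 = 92.5839.
DWL = ½ × 8.6527 × 92.5839 = 400.55.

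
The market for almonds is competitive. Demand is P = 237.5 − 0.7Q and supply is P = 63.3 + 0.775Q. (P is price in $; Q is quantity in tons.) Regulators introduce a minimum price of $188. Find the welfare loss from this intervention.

$1656.11

Competitive equilibrium: 237.5 − 0.7Q = 63.3 + 0.775Q → Q* = 118.10169, P* = 154.82881.
At the floor P = 188, quantity demanded = (237.5 − 188)/0.7 = 70.71429.
Sellers' marginal cost at Q' = 70.71429: 63.3 + 0.775·70.71429 = 118.10357.
ΔQ = 118.10169 − 70.71429 = 47.3874; wedge = 188 − 118.10357 = 69.89643.
DWL = ½ × 47.3874 × 69.89643 = $1656.11.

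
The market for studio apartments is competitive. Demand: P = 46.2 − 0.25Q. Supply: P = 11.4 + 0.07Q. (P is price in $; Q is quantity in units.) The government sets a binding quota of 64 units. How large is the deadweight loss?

Competitive equilibrium: 46.2 − 0.25Q = 11.4 + 0.07Q → Q* = 108.75, P* = 19.0125.
At Q = 64: demand price = 46.2 − 0.25·64 = 30.2; supply price = 11.4 + 0.07·64 = 15.88.
ΔQ = 108.75 − 64 = 44.75; wedge = 30.2 − 15.88 = 14.32.
Deadweight loss = ½ × 44.75 × 14.32 = $320.41.

$320.41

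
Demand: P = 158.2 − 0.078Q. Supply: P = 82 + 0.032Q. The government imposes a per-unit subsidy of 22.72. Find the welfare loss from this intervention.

Competitive equilibrium: 158.2 − 0.078Q = 82 + 0.032Q → Q* = 692.7273, P* = 104.1673.
The subsidy lowers effective supply by 22.72: P = 59.28 + 0.032Q.
New quantity: 158.2 − 0.078Q = 59.28 + 0.032Q → Q' = 899.2727.
Overproduction ΔQ = 899.2727 − 692.7273 = 206.5454; wedge = subsidy = 22.72.
DWL = ½ × 206.5454 × 22.72 = 2346.36.

2346.36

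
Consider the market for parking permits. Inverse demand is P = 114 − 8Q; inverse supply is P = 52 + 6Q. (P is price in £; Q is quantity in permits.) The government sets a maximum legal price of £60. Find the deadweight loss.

£67.06

Competitive equilibrium: 114 − 8Q = 52 + 6Q → Q* = 4.42857, P* = 78.57143.
At the ceiling P = 60, quantity supplied = (60 − 52)/6 = 1.33333.
Willingness to pay at Q' = 1.33333: 114 − 8·1.33333 = 103.33336.
ΔQ = 4.42857 − 1.33333 = 3.09524; wedge = 103.33336 − 60 = 43.33336.
Deadweight loss = ½ × 3.09524 × 43.33336 = £67.06.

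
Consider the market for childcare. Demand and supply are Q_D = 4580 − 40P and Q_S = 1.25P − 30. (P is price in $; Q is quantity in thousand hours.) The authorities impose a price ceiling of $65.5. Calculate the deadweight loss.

$1379.14 thousand

In inverse form: demand P = 114.5 − 0.025Q, supply P = 24 + 0.8Q.
Competitive equilibrium: 114.5 − 0.025Q = 24 + 0.8Q → Q* = 109.697, P* = 111.7576.
At the ceiling P = 65.5, quantity supplied = (65.5 − 24)/0.8 = 51.875.
Willingness to pay at Q' = 51.875: 114.5 − 0.025·51.875 = 113.2031.
ΔQ = 109.697 − 51.875 = 57.822; wedge = 113.2031 − 65.5 = 47.7031.
Welfare loss = ½ × 57.822 × 47.7031 = $1379.14 thousand.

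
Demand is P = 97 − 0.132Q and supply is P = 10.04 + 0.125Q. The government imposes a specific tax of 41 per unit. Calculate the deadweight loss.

3270.43

Competitive equilibrium: 97 − 0.132Q = 10.04 + 0.125Q → Q* = 338.3658, P* = 52.3357.
With the tax, the buyer price exceeds the seller price by 41: (97 − 0.132Q) − (10.04 + 0.125Q) = 41 → Q' = 178.8327.
ΔQ = 338.3658 − 178.8327 = 159.5331; the wedge equals the tax, 41.
The triangle = ½ × 159.5331 × 41 = 3270.43.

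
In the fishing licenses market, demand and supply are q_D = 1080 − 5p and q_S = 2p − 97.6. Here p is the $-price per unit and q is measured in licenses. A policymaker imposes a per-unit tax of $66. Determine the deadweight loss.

In inverse form: demand p = 216 − 0.2q, supply p = 48.8 + 0.5q.
Competitive equilibrium: 216 − 0.2q = 48.8 + 0.5q → q* = 238.8571, p* = 168.2286.
With the tax, the buyer price exceeds the seller price by 66: (216 − 0.2q) − (48.8 + 0.5q) = 66 → q' = 144.5714.
Δq = 238.8571 − 144.5714 = 94.2857; the wedge equals the tax, 66.
Deadweight loss = ½ × 94.2857 × 66 = $3111.43.

$3111.43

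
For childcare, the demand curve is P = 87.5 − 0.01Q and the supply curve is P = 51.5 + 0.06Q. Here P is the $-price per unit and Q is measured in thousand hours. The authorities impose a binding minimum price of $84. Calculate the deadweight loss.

$944.64 thousand

Competitive equilibrium: 87.5 − 0.01Q = 51.5 + 0.06Q → Q* = 514.2857, P* = 82.3571.
At the floor P = 84, quantity demanded = (87.5 − 84)/0.01 = 350.
Sellers' marginal cost at Q' = 350: 51.5 + 0.06·350 = 72.5.
ΔQ = 514.2857 − 350 = 164.2857; wedge = 84 − 72.5 = 11.5.
Deadweight loss = ½ × 164.2857 × 11.5 = $944.64 thousand.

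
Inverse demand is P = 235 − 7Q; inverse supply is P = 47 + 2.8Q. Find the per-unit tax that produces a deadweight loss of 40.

Competitive equilibrium: 235 − 7Q = 47 + 2.8Q → Q* = 19.1837, P* = 100.7143.
A tax t gives ΔQ = t/9.8 and wedge t, so DWL = t²/19.6.
t²/19.6 = 40 → t² = 784 → t = 28.

28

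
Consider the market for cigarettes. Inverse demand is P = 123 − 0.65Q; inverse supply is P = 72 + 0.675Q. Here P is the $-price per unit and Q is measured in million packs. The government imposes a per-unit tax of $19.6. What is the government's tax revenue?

Competitive equilibrium: 123 − 0.65Q = 72 + 0.675Q → Q* = 38.4906, P* = 97.9811.
With the tax, the buyer price exceeds the seller price by 19.6: (123 − 0.65Q) − (72 + 0.675Q) = 19.6 → Q' = 23.6981.
Tax revenue = 19.6 × 23.6981 = $464.48 million.

$464.48 million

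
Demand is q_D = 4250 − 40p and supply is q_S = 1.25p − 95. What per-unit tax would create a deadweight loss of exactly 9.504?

In inverse form: demand p = 106.25 − 0.025q, supply p = 76 + 0.8q.
Competitive equilibrium: 106.25 − 0.025q = 76 + 0.8q → q* = 36.6667, p* = 105.3333.
A tax t gives Δq = t/0.825 and wedge t, so DWL = t²/1.65.
t²/1.65 = 9.504 → t² = 15.6816 → t = 3.96.

3.96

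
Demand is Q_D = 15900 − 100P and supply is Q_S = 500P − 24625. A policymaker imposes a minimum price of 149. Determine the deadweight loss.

398127.60

In inverse form: demand P = 159 − 0.01Q, supply P = 49.25 + 0.002Q.
Competitive equilibrium: 159 − 0.01Q = 49.25 + 0.002Q → Q* = 9145.8333, P* = 67.5417.
At the floor P = 149, quantity demanded = (159 − 149)/0.01 = 1000.
Sellers' marginal cost at Q' = 1000: 49.25 + 0.002·1000 = 51.25.
ΔQ = 9145.8333 − 1000 = 8145.8333; wedge = 149 − 51.25 = 97.75.
The triangle = ½ × 8145.8333 × 97.75 = 398127.60.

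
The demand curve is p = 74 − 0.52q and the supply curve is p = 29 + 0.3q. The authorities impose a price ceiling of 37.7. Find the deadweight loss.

274.57

Competitive equilibrium: 74 − 0.52q = 29 + 0.3q → q* = 54.878, p* = 45.4634.
At the ceiling p = 37.7, quantity supplied = (37.7 − 29)/0.3 = 29.
Willingness to pay at q' = 29: 74 − 0.52·29 = 58.92.
Δq = 54.878 − 29 = 25.878; wedge = 58.92 − 37.7 = 21.22.
DWL = ½ × 25.878 × 21.22 = 274.57.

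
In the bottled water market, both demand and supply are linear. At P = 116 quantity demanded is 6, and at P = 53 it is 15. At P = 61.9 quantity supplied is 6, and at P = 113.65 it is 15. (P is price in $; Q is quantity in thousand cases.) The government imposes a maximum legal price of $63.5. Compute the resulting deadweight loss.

$100.22 thousand

Demand slope = (53 − 116)/(15 − 6) = −7, so P = 158 − 7Q.
Supply slope = (113.65 − 61.9)/(15 − 6) = 5.75, so P = 27.4 + 5.75Q.
Competitive equilibrium: 158 − 7Q = 27.4 + 5.75Q → Q* = 10.24314, P* = 86.29804.
At the ceiling P = 63.5, quantity supplied = (63.5 − 27.4)/5.75 = 6.27826.
Willingness to pay at Q' = 6.27826: 158 − 7·6.27826 = 114.05218.
ΔQ = 10.24314 − 6.27826 = 3.96488; wedge = 114.05218 − 63.5 = 50.55218.
Deadweight loss = ½ × 3.96488 × 50.55218 = $100.22 thousand.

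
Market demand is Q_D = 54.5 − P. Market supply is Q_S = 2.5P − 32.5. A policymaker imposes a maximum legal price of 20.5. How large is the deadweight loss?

In inverse form: demand P = 54.5 − Q, supply P = 13 + 0.4Q.
Competitive equilibrium: 54.5 − Q = 13 + 0.4Q → Q* = 29.6429, P* = 24.8571.
At the ceiling P = 20.5, quantity supplied = (20.5 − 13)/0.4 = 18.75.
Willingness to pay at Q' = 18.75: 54.5 − 1·18.75 = 35.75.
ΔQ = 29.6429 − 18.75 = 10.8929; wedge = 35.75 − 20.5 = 15.25.
DWL = ½ × 10.8929 × 15.25 = 83.06.

83.06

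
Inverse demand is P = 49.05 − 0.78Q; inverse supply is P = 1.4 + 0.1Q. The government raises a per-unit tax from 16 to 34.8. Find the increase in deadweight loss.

Competitive equilibrium: 49.05 − 0.78Q = 1.4 + 0.1Q → Q* = 54.1477, P* = 6.8148.
For a per-unit tax t: ΔQ = t/0.88, so DWL = ½·t·(t/0.88) = t²/1.76.
At t = 16: DWL = 145.455. At t = 34.8: DWL = 688.091.
Increase = 688.091 − 145.455 = 542.64.

542.64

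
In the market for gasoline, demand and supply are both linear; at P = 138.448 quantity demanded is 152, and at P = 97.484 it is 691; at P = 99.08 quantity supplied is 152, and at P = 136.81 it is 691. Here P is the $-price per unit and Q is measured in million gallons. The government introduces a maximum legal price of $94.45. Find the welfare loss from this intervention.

Demand slope = (97.484 − 138.448)/(691 − 152) = −0.076, so P = 150 − 0.076Q.
Supply slope = (136.81 − 99.08)/(691 − 152) = 0.07, so P = 88.44 + 0.07Q.
Competitive equilibrium: 150 − 0.076Q = 88.44 + 0.07Q → Q* = 421.6438, P* = 117.9551.
At the ceiling P = 94.45, quantity supplied = (94.45 − 88.44)/0.07 = 85.8571.
Willingness to pay at Q' = 85.8571: 150 − 0.076·85.8571 = 143.4749.
ΔQ = 421.6438 − 85.8571 = 335.7867; wedge = 143.4749 − 94.45 = 49.0249.
Welfare loss = ½ × 335.7867 × 49.0249 = $8230.95 million.

$8230.95 million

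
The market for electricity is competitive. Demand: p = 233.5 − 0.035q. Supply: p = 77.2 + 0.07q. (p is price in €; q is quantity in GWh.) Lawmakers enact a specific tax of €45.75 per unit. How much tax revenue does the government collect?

€48168.21

Competitive equilibrium: 233.5 − 0.035q = 77.2 + 0.07q → q* = 1488.5714, p* = 181.4.
With the tax, the buyer price exceeds the seller price by 45.75: (233.5 − 0.035q) − (77.2 + 0.07q) = 45.75 → q' = 1052.8571.
Tax revenue = 45.75 × 1052.8571 = €48168.21.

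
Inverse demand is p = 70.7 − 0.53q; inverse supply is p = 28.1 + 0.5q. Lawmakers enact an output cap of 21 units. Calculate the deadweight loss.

213.47

Competitive equilibrium: 70.7 − 0.53q = 28.1 + 0.5q → q* = 41.3592, p* = 48.7796.
At q = 21: demand price = 70.7 − 0.53·21 = 59.57; supply price = 28.1 + 0.5·21 = 38.6.
Δq = 41.3592 − 21 = 20.3592; wedge = 59.57 − 38.6 = 20.97.
DWL = ½ × 20.3592 × 20.97 = 213.47.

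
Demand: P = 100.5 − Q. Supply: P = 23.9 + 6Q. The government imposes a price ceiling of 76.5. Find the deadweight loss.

16.58

Competitive equilibrium: 100.5 − Q = 23.9 + 6Q → Q* = 10.9429, P* = 89.5571.
At the ceiling P = 76.5, quantity supplied = (76.5 − 23.9)/6 = 8.7667.
Willingness to pay at Q' = 8.7667: 100.5 − 1·8.7667 = 91.7333.
ΔQ = 10.9429 − 8.7667 = 2.1762; wedge = 91.7333 − 76.5 = 15.2333.
Welfare loss = ½ × 2.1762 × 15.2333 = 16.58.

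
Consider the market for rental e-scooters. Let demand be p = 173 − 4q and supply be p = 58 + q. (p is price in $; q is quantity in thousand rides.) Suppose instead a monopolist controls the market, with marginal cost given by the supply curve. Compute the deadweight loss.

Competitive equilibrium: 173 − 4q = 58 + q → q* = 23, p* = 81.
Marginal revenue: MR = 173 − 8q. Set MR = MC: 173 − 8q = 58 + q → q_m = 12.7778.
Price p_m = 173 − 4·12.7778 = 121.8888; MC(q_m) = 58 + 1·12.7778 = 70.7778.
Competitive q* = 23, so Δq = 10.2222; wedge = 121.8888 − 70.7778 = 51.111.
Deadweight loss = ½ × 10.2222 × 51.111 = $261.23 thousand.

$261.23 thousand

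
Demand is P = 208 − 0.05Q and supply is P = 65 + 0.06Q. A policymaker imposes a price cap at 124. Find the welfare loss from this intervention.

5515.28

Competitive equilibrium: 208 − 0.05Q = 65 + 0.06Q → Q* = 1300, P* = 143.
At the ceiling P = 124, quantity supplied = (124 − 65)/0.06 = 983.33333.
Willingness to pay at Q' = 983.33333: 208 − 0.05·983.33333 = 158.83333.
ΔQ = 1300 − 983.33333 = 316.66667; wedge = 158.83333 − 124 = 34.83333.
Welfare loss = ½ × 316.66667 × 34.83333 = 5515.28.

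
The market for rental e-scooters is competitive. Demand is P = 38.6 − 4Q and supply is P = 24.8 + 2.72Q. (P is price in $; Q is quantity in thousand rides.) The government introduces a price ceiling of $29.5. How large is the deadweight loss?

Competitive equilibrium: 38.6 − 4Q = 24.8 + 2.72Q → Q* = 2.0536, P* = 30.3857.
At the ceiling P = 29.5, quantity supplied = (29.5 − 24.8)/2.72 = 1.7279.
Willingness to pay at Q' = 1.7279: 38.6 − 4·1.7279 = 31.6884.
ΔQ = 2.0536 − 1.7279 = 0.3257; wedge = 31.6884 − 29.5 = 2.1884.
DWL = ½ × 0.3257 × 2.1884 = $0.36 thousand.

$0.36 thousand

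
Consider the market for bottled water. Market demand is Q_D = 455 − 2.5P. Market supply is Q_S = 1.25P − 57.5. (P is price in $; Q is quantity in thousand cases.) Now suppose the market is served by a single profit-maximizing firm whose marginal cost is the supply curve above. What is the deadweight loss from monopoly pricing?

In inverse form: demand P = 182 − 0.4Q, supply P = 46 + 0.8Q.
Competitive equilibrium: 182 − 0.4Q = 46 + 0.8Q → Q* = 113.3333, P* = 136.6667.
Marginal revenue: MR = 182 − 0.8Q. Set MR = MC: 182 − 0.8Q = 46 + 0.8Q → Q_m = 85.
Price P_m = 182 − 0.4·85 = 148; MC(Q_m) = 46 + 0.8·85 = 114.
Competitive Q* = 113.3333, so ΔQ = 28.3333; wedge = 148 − 114 = 34.
The triangle = ½ × 28.3333 × 34 = $481.67 thousand.

$481.67 thousand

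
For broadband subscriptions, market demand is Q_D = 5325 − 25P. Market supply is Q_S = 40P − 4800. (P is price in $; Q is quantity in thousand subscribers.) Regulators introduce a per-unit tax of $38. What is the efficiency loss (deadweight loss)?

In inverse form: demand P = 213 − 0.04Q, supply P = 120 + 0.025Q.
Competitive equilibrium: 213 − 0.04Q = 120 + 0.025Q → Q* = 1430.7692, P* = 155.7692.
With the tax, the buyer price exceeds the seller price by 38: (213 − 0.04Q) − (120 + 0.025Q) = 38 → Q' = 846.1538.
ΔQ = 1430.7692 − 846.1538 = 584.6154; the wedge equals the tax, 38.
DWL = ½ × 584.6154 × 38 = $11107.69 thousand.

$11107.69 thousand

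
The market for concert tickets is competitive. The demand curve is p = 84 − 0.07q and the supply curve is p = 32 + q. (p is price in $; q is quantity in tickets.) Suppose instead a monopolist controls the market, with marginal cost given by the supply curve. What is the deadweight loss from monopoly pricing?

Competitive equilibrium: 84 − 0.07q = 32 + q → q* = 48.5981, p* = 80.5981.
Marginal revenue: MR = 84 − 0.14q. Set MR = MC: 84 − 0.14q = 32 + q → q_m = 45.614.
Price p_m = 84 − 0.07·45.614 = 80.807; MC(q_m) = 32 + 1·45.614 = 77.614.
Competitive q* = 48.5981, so Δq = 2.9841; wedge = 80.807 − 77.614 = 3.193.
Deadweight loss = ½ × 2.9841 × 3.193 = $4.76.

$4.76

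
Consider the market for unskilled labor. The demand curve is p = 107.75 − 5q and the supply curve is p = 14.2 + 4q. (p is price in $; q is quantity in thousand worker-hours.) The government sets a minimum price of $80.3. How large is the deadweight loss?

$108.24 thousand

Competitive equilibrium: 107.75 − 5q = 14.2 + 4q → q* = 10.3944, p* = 55.7778.
At the floor p = 80.3, quantity demanded = (107.75 − 80.3)/5 = 5.49.
Sellers' marginal cost at q' = 5.49: 14.2 + 4·5.49 = 36.16.
Δq = 10.3944 − 5.49 = 4.9044; wedge = 80.3 − 36.16 = 44.14.
The triangle = ½ × 4.9044 × 44.14 = $108.24 thousand.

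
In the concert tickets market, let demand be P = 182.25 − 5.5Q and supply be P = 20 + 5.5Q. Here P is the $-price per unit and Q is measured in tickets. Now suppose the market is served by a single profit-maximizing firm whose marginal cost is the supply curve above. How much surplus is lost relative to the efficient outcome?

$132.95

Competitive equilibrium: 182.25 − 5.5Q = 20 + 5.5Q → Q* = 14.75, P* = 101.125.
Marginal revenue: MR = 182.25 − 11Q. Set MR = MC: 182.25 − 11Q = 20 + 5.5Q → Q_m = 9.833333.
Price P_m = 182.25 − 5.5·9.833333 = 128.166669; MC(Q_m) = 20 + 5.5·9.833333 = 74.083332.
Competitive Q* = 14.75, so ΔQ = 4.916667; wedge = 128.166669 − 74.083332 = 54.083337.
The triangle = ½ × 4.916667 × 54.083337 = $132.95.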